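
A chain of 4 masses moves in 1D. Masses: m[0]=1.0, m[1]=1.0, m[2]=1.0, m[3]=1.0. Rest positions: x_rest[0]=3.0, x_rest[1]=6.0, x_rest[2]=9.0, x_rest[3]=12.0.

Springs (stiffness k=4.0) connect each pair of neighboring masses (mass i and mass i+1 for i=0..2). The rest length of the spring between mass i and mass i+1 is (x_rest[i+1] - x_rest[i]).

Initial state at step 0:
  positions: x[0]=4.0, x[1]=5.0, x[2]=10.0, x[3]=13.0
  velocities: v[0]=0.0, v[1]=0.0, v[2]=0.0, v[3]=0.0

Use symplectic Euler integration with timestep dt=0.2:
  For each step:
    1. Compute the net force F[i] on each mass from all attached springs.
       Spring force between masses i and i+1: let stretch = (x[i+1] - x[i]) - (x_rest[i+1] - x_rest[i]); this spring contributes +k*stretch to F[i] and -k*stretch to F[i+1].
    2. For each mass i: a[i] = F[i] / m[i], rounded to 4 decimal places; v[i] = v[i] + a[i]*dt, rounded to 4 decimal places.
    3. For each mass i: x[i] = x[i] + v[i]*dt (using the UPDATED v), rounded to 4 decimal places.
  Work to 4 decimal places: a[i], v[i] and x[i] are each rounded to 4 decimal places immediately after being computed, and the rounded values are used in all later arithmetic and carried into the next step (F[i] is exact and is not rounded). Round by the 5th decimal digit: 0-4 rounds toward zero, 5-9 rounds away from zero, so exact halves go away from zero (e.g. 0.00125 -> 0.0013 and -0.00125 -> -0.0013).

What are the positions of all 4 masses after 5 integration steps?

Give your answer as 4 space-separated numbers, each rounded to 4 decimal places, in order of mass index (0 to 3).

Step 0: x=[4.0000 5.0000 10.0000 13.0000] v=[0.0000 0.0000 0.0000 0.0000]
Step 1: x=[3.6800 5.6400 9.6800 13.0000] v=[-1.6000 3.2000 -1.6000 0.0000]
Step 2: x=[3.1936 6.6128 9.2448 12.9488] v=[-2.4320 4.8640 -2.1760 -0.2560]
Step 3: x=[2.7743 7.4596 8.9811 12.7850] v=[-2.0966 4.2342 -1.3184 -0.8192]
Step 4: x=[2.6246 7.8002 9.0826 12.4925] v=[-0.7484 1.7032 0.5075 -1.4623]
Step 5: x=[2.8230 7.5179 9.5245 12.1345] v=[0.9921 -1.4114 2.2095 -1.7902]

Answer: 2.8230 7.5179 9.5245 12.1345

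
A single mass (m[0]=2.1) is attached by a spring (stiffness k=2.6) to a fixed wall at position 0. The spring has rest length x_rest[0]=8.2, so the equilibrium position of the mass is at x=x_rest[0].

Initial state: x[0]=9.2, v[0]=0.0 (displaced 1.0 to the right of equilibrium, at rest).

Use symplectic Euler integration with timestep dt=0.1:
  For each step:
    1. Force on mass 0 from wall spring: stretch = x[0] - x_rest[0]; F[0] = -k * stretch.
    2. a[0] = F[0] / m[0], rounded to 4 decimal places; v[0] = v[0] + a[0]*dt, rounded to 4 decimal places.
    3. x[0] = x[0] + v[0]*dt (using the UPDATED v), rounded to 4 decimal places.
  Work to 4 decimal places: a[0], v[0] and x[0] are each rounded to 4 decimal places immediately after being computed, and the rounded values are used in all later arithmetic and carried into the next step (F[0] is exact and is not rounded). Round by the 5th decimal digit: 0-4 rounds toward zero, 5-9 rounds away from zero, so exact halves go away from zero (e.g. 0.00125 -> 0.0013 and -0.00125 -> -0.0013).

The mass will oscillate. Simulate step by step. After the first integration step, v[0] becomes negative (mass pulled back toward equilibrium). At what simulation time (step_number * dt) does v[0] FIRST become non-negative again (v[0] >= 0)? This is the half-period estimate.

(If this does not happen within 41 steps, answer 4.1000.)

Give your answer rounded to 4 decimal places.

Step 0: x=[9.2000] v=[0.0000]
Step 1: x=[9.1876] v=[-0.1238]
Step 2: x=[9.1630] v=[-0.2461]
Step 3: x=[9.1265] v=[-0.3653]
Step 4: x=[9.0785] v=[-0.4800]
Step 5: x=[9.0196] v=[-0.5888]
Step 6: x=[8.9506] v=[-0.6903]
Step 7: x=[8.8723] v=[-0.7832]
Step 8: x=[8.7857] v=[-0.8664]
Step 9: x=[8.6918] v=[-0.9389]
Step 10: x=[8.5918] v=[-0.9998]
Step 11: x=[8.4870] v=[-1.0483]
Step 12: x=[8.3786] v=[-1.0838]
Step 13: x=[8.2680] v=[-1.1059]
Step 14: x=[8.1566] v=[-1.1143]
Step 15: x=[8.0457] v=[-1.1089]
Step 16: x=[7.9367] v=[-1.0898]
Step 17: x=[7.8310] v=[-1.0572]
Step 18: x=[7.7299] v=[-1.0115]
Step 19: x=[7.6346] v=[-0.9533]
Step 20: x=[7.5463] v=[-0.8833]
Step 21: x=[7.4661] v=[-0.8024]
Step 22: x=[7.3950] v=[-0.7115]
Step 23: x=[7.3338] v=[-0.6118]
Step 24: x=[7.2833] v=[-0.5046]
Step 25: x=[7.2442] v=[-0.3911]
Step 26: x=[7.2169] v=[-0.2728]
Step 27: x=[7.2018] v=[-0.1511]
Step 28: x=[7.1991] v=[-0.0275]
Step 29: x=[7.2087] v=[0.0964]
First v>=0 after going negative at step 29, time=2.9000

Answer: 2.9000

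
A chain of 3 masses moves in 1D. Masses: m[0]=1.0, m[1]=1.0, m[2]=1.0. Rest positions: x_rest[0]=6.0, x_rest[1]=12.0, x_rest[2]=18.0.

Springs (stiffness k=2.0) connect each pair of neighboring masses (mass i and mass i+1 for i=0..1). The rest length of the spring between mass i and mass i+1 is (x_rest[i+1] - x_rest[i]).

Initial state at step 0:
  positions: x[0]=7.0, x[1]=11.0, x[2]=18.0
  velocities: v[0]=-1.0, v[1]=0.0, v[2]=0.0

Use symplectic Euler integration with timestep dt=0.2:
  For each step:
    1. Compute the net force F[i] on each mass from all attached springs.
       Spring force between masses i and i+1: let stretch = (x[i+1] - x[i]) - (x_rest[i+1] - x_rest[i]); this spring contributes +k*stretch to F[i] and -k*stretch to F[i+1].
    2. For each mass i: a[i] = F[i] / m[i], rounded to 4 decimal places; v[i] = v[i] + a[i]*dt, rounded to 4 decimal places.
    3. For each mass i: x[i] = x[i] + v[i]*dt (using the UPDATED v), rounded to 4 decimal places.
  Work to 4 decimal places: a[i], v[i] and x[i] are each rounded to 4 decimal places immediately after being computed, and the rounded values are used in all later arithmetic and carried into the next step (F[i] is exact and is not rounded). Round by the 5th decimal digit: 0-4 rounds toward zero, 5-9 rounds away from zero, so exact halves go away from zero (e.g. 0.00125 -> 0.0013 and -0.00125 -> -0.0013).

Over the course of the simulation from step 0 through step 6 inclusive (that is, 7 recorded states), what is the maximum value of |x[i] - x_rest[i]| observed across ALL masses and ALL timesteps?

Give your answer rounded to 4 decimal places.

Answer: 1.4168

Derivation:
Step 0: x=[7.0000 11.0000 18.0000] v=[-1.0000 0.0000 0.0000]
Step 1: x=[6.6400 11.2400 17.9200] v=[-1.8000 1.2000 -0.4000]
Step 2: x=[6.1680 11.6464 17.7856] v=[-2.3600 2.0320 -0.6720]
Step 3: x=[5.6543 12.1057 17.6401] v=[-2.5686 2.2963 -0.7277]
Step 4: x=[5.1767 12.4916 17.5318] v=[-2.3880 1.9295 -0.5415]
Step 5: x=[4.8043 12.6955 17.5003] v=[-1.8620 1.0196 -0.1576]
Step 6: x=[4.5832 12.6525 17.5644] v=[-1.1055 -0.2150 0.3205]
Max displacement = 1.4168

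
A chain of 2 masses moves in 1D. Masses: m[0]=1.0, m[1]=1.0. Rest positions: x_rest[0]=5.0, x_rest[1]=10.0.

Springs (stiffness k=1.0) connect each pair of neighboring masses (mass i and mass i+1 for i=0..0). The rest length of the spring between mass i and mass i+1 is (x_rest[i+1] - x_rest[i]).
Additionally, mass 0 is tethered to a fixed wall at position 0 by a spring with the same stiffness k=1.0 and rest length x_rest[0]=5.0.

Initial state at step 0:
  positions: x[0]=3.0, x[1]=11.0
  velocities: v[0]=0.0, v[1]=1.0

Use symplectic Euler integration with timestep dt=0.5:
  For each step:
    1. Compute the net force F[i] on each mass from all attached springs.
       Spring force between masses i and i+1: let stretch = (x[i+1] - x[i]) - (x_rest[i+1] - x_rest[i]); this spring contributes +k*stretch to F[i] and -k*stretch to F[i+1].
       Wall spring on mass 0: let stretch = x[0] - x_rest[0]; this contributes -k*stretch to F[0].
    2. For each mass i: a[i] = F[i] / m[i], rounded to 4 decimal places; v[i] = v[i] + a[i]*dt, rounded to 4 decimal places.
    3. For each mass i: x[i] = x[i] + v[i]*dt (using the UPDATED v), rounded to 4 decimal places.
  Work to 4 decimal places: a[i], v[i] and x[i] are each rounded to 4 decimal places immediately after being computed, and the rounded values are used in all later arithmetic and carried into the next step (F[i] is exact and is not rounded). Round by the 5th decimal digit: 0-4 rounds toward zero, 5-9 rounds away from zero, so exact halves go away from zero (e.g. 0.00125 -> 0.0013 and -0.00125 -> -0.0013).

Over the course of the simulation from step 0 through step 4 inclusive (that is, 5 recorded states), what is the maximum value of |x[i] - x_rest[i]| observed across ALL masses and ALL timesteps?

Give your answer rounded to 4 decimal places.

Step 0: x=[3.0000 11.0000] v=[0.0000 1.0000]
Step 1: x=[4.2500 10.7500] v=[2.5000 -0.5000]
Step 2: x=[6.0625 10.1250] v=[3.6250 -1.2500]
Step 3: x=[7.3750 9.7344] v=[2.6250 -0.7813]
Step 4: x=[7.4336 10.0039] v=[0.1172 0.5390]
Max displacement = 2.4336

Answer: 2.4336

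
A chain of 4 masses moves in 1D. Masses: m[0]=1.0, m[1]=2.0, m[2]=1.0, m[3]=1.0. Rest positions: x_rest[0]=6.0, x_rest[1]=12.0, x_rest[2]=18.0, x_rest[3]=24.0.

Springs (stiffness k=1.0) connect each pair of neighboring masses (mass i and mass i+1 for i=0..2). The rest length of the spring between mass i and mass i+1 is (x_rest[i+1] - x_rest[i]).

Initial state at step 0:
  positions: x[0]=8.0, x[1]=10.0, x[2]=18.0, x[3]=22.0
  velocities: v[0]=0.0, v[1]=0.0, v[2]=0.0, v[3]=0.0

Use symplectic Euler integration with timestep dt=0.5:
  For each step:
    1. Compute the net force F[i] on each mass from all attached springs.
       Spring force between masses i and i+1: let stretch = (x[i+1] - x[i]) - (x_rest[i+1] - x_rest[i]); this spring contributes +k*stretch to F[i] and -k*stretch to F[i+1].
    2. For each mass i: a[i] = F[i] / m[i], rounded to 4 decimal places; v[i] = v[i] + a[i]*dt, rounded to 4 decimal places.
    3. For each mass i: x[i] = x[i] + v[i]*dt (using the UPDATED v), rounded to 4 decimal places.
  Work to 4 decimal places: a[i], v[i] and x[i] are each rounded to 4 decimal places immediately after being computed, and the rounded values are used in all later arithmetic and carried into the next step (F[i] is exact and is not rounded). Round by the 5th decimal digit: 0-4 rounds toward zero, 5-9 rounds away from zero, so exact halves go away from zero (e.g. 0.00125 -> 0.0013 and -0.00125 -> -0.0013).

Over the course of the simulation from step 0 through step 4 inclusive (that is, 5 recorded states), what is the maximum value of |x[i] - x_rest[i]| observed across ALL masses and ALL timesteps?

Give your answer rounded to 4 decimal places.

Step 0: x=[8.0000 10.0000 18.0000 22.0000] v=[0.0000 0.0000 0.0000 0.0000]
Step 1: x=[7.0000 10.7500 17.0000 22.5000] v=[-2.0000 1.5000 -2.0000 1.0000]
Step 2: x=[5.4375 11.8125 15.8125 23.1250] v=[-3.1250 2.1250 -2.3750 1.2500]
Step 3: x=[3.9688 12.5782 15.4531 23.4219] v=[-2.9375 1.5313 -0.7188 0.5938]
Step 4: x=[3.1524 12.6271 16.3672 23.2266] v=[-1.6328 0.0977 1.8282 -0.3906]
Max displacement = 2.8476

Answer: 2.8476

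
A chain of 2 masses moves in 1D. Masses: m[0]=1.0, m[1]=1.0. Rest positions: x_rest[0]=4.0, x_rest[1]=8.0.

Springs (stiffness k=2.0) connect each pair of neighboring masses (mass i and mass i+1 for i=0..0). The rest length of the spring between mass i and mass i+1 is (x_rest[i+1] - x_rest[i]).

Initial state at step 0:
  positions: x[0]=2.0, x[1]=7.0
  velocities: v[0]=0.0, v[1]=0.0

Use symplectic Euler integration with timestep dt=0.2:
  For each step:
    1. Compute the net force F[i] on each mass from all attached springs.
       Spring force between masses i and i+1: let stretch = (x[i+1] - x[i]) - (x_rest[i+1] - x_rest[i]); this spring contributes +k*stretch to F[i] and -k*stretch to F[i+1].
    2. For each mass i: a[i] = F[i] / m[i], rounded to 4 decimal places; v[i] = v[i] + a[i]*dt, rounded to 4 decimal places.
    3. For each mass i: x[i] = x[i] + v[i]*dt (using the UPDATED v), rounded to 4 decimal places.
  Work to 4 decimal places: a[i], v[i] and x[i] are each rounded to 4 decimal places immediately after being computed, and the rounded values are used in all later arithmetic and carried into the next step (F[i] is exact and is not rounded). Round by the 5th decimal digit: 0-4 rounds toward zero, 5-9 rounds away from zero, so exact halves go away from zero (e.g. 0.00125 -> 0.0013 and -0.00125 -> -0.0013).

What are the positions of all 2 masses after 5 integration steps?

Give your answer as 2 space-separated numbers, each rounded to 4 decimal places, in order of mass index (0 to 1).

Step 0: x=[2.0000 7.0000] v=[0.0000 0.0000]
Step 1: x=[2.0800 6.9200] v=[0.4000 -0.4000]
Step 2: x=[2.2272 6.7728] v=[0.7360 -0.7360]
Step 3: x=[2.4180 6.5820] v=[0.9542 -0.9542]
Step 4: x=[2.6220 6.3780] v=[1.0198 -1.0198]
Step 5: x=[2.8064 6.1936] v=[0.9222 -0.9222]

Answer: 2.8064 6.1936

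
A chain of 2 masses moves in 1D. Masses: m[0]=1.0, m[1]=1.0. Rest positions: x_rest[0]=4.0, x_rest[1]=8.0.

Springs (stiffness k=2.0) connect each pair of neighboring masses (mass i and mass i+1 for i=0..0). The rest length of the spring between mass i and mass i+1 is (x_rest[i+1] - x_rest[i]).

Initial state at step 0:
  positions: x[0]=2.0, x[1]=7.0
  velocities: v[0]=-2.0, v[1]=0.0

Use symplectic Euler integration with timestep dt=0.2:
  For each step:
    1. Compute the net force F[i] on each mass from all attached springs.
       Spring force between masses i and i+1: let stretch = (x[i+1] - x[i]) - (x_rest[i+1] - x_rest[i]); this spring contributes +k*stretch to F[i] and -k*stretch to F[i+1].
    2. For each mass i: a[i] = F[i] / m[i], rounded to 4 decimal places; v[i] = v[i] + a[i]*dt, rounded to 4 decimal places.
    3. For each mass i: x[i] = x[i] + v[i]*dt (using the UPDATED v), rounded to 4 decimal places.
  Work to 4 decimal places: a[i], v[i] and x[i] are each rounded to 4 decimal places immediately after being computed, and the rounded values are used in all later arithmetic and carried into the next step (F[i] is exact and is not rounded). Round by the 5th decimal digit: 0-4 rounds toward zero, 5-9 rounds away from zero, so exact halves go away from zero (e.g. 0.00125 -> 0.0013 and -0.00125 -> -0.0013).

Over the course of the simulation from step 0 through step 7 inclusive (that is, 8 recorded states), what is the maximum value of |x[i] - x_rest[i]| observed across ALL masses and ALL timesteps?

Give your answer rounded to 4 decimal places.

Answer: 3.2448

Derivation:
Step 0: x=[2.0000 7.0000] v=[-2.0000 0.0000]
Step 1: x=[1.6800 6.9200] v=[-1.6000 -0.4000]
Step 2: x=[1.4592 6.7408] v=[-1.1040 -0.8960]
Step 3: x=[1.3409 6.4591] v=[-0.5914 -1.4086]
Step 4: x=[1.3121 6.0879] v=[-0.1441 -1.8559]
Step 5: x=[1.3453 5.6547] v=[0.1662 -2.1662]
Step 6: x=[1.4033 5.1967] v=[0.2900 -2.2900]
Step 7: x=[1.4448 4.7552] v=[0.2074 -2.2074]
Max displacement = 3.2448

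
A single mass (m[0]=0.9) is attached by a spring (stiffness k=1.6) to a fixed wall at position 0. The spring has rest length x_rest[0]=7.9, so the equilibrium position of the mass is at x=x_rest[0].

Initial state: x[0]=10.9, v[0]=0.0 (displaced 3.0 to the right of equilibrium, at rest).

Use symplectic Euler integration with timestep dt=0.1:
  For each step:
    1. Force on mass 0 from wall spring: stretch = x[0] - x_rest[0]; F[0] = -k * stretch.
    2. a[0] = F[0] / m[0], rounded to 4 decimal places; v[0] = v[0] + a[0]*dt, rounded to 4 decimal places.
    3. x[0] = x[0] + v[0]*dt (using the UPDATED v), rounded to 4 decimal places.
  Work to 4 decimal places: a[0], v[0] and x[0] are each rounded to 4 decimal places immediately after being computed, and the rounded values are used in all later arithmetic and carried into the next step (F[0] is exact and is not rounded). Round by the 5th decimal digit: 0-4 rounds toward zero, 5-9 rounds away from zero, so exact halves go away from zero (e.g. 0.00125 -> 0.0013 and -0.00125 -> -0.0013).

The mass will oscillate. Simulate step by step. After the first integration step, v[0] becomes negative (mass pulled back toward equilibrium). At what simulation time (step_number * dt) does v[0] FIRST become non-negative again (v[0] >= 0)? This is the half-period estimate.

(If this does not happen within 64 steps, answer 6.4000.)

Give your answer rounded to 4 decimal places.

Answer: 2.4000

Derivation:
Step 0: x=[10.9000] v=[0.0000]
Step 1: x=[10.8467] v=[-0.5333]
Step 2: x=[10.7410] v=[-1.0572]
Step 3: x=[10.5848] v=[-1.5623]
Step 4: x=[10.3808] v=[-2.0396]
Step 5: x=[10.1327] v=[-2.4806]
Step 6: x=[9.8450] v=[-2.8775]
Step 7: x=[9.5227] v=[-3.2233]
Step 8: x=[9.1715] v=[-3.5118]
Step 9: x=[8.7977] v=[-3.7378]
Step 10: x=[8.4080] v=[-3.8974]
Step 11: x=[8.0092] v=[-3.9877]
Step 12: x=[7.6085] v=[-4.0071]
Step 13: x=[7.2130] v=[-3.9553]
Step 14: x=[6.8297] v=[-3.8332]
Step 15: x=[6.4654] v=[-3.6429]
Step 16: x=[6.1266] v=[-3.3879]
Step 17: x=[5.8193] v=[-3.0726]
Step 18: x=[5.5490] v=[-2.7027]
Step 19: x=[5.3205] v=[-2.2847]
Step 20: x=[5.1379] v=[-1.8261]
Step 21: x=[5.0044] v=[-1.3351]
Step 22: x=[4.9224] v=[-0.8203]
Step 23: x=[4.8933] v=[-0.2910]
Step 24: x=[4.9177] v=[0.2435]
First v>=0 after going negative at step 24, time=2.4000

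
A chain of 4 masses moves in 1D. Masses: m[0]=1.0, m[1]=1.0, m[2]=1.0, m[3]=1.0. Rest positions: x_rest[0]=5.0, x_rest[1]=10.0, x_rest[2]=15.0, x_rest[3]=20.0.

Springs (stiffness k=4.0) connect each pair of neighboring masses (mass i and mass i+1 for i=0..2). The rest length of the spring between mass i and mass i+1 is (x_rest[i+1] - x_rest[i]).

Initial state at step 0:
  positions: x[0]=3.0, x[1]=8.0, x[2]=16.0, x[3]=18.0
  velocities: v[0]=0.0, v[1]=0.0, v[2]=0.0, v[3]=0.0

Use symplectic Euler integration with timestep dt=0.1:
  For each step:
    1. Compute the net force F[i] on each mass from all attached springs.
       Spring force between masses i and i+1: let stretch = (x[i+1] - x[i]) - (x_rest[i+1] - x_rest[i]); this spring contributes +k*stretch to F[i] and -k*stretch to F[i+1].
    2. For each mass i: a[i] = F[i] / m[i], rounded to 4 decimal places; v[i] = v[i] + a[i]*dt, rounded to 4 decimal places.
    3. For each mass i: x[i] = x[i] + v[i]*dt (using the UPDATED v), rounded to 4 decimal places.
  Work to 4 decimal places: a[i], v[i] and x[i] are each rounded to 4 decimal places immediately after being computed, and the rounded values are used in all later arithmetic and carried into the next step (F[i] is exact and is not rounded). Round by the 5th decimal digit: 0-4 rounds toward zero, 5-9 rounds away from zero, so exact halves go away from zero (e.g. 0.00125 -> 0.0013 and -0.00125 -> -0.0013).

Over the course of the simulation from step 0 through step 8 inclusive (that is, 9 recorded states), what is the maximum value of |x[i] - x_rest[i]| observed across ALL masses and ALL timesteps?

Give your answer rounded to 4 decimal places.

Answer: 3.0590

Derivation:
Step 0: x=[3.0000 8.0000 16.0000 18.0000] v=[0.0000 0.0000 0.0000 0.0000]
Step 1: x=[3.0000 8.1200 15.7600 18.1200] v=[0.0000 1.2000 -2.4000 1.2000]
Step 2: x=[3.0048 8.3408 15.3088 18.3456] v=[0.0480 2.2080 -4.5120 2.2560]
Step 3: x=[3.0230 8.6269 14.7004 18.6497] v=[0.1824 2.8608 -6.0845 3.0413]
Step 4: x=[3.0654 8.9318 14.0070 18.9959] v=[0.4240 3.0486 -6.9342 3.4616]
Step 5: x=[3.1425 9.2050 13.3101 19.3425] v=[0.7706 2.7321 -6.9687 3.4660]
Step 6: x=[3.2621 9.3999 12.6903 19.6478] v=[1.1956 1.9491 -6.1978 3.0530]
Step 7: x=[3.4272 9.4809 12.2172 19.8748] v=[1.6507 0.8101 -4.7310 2.2700]
Step 8: x=[3.6344 9.4292 11.9410 19.9955] v=[2.0722 -0.5169 -2.7625 1.2070]
Max displacement = 3.0590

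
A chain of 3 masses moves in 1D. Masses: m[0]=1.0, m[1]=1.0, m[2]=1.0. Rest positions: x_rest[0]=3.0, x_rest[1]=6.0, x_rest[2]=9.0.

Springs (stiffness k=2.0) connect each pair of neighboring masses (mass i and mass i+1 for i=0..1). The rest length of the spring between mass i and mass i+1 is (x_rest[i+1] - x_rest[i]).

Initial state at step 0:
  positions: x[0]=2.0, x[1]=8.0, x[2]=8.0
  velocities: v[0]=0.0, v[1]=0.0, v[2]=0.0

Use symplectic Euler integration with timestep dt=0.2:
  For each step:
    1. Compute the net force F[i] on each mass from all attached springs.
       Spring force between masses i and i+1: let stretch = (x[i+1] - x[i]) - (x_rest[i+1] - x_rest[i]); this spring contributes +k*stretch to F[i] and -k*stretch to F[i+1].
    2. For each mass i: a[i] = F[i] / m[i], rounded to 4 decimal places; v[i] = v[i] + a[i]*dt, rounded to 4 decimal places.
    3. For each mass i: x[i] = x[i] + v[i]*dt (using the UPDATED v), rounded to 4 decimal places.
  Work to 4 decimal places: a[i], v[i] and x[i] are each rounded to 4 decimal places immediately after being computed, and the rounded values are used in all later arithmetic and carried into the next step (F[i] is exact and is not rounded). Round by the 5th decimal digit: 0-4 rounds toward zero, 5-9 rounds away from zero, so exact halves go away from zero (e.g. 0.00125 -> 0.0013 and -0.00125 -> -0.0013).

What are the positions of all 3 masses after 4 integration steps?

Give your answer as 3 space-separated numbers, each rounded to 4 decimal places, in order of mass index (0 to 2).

Step 0: x=[2.0000 8.0000 8.0000] v=[0.0000 0.0000 0.0000]
Step 1: x=[2.2400 7.5200 8.2400] v=[1.2000 -2.4000 1.2000]
Step 2: x=[2.6624 6.6752 8.6624] v=[2.1120 -4.2240 2.1120]
Step 3: x=[3.1658 5.6684 9.1658] v=[2.5171 -5.0342 2.5171]
Step 4: x=[3.6294 4.7411 9.6294] v=[2.3181 -4.6363 2.3181]

Answer: 3.6294 4.7411 9.6294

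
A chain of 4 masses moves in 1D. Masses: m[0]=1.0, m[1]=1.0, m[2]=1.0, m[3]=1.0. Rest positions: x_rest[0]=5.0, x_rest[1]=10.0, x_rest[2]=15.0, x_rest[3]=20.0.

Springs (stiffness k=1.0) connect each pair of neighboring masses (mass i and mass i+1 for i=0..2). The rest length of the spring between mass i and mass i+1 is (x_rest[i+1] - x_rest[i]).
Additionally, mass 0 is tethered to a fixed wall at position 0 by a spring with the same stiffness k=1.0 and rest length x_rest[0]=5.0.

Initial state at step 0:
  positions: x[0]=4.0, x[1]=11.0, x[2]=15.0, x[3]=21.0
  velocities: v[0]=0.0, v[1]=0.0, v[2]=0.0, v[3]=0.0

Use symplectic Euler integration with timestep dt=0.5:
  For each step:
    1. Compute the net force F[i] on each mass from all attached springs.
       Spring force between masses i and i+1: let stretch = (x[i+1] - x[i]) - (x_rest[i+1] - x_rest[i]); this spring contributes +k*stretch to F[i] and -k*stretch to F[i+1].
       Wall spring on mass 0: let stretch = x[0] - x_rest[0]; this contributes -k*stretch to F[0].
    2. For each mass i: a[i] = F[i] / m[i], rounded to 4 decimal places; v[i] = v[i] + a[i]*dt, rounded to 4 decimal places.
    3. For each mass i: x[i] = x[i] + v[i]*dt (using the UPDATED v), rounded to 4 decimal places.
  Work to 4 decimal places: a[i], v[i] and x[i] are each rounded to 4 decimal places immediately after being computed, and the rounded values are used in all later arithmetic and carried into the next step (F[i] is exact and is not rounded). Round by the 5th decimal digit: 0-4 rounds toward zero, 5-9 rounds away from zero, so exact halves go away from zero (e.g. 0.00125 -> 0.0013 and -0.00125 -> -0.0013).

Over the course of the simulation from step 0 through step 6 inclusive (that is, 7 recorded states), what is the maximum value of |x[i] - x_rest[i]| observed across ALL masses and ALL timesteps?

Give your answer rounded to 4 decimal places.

Answer: 1.5155

Derivation:
Step 0: x=[4.0000 11.0000 15.0000 21.0000] v=[0.0000 0.0000 0.0000 0.0000]
Step 1: x=[4.7500 10.2500 15.5000 20.7500] v=[1.5000 -1.5000 1.0000 -0.5000]
Step 2: x=[5.6875 9.4375 16.0000 20.4375] v=[1.8750 -1.6250 1.0000 -0.6250]
Step 3: x=[6.1407 9.3281 15.9688 20.2656] v=[0.9063 -0.2188 -0.0625 -0.3438]
Step 4: x=[5.8555 10.0821 15.3516 20.2695] v=[-0.5704 1.5079 -1.2345 0.0078]
Step 5: x=[5.1631 11.0968 14.6465 20.2940] v=[-1.3849 2.0294 -1.4103 0.0489]
Step 6: x=[4.6633 11.5155 14.4658 20.1566] v=[-0.9996 0.8374 -0.3614 -0.2749]
Max displacement = 1.5155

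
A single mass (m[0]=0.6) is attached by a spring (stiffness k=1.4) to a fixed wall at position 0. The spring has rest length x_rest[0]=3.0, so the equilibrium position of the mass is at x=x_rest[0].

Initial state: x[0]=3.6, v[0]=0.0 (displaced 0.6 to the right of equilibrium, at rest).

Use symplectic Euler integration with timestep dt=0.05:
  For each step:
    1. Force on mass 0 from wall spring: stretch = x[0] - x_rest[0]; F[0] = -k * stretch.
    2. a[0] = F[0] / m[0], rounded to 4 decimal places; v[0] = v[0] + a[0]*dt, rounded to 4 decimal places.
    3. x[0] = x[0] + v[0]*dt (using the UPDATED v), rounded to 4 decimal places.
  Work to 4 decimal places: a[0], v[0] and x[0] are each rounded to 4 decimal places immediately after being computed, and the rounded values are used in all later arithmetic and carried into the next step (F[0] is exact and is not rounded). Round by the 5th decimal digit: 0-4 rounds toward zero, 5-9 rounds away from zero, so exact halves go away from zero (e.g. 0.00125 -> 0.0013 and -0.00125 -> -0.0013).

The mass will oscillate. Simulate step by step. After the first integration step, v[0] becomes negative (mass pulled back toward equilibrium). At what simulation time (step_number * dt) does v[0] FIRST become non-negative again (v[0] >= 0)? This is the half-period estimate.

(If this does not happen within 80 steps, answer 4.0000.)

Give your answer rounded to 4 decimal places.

Answer: 2.1000

Derivation:
Step 0: x=[3.6000] v=[0.0000]
Step 1: x=[3.5965] v=[-0.0700]
Step 2: x=[3.5895] v=[-0.1396]
Step 3: x=[3.5791] v=[-0.2084]
Step 4: x=[3.5653] v=[-0.2760]
Step 5: x=[3.5482] v=[-0.3420]
Step 6: x=[3.5279] v=[-0.4060]
Step 7: x=[3.5045] v=[-0.4676]
Step 8: x=[3.4782] v=[-0.5265]
Step 9: x=[3.4491] v=[-0.5823]
Step 10: x=[3.4174] v=[-0.6347]
Step 11: x=[3.3832] v=[-0.6834]
Step 12: x=[3.3468] v=[-0.7281]
Step 13: x=[3.3084] v=[-0.7686]
Step 14: x=[3.2682] v=[-0.8046]
Step 15: x=[3.2264] v=[-0.8359]
Step 16: x=[3.1833] v=[-0.8623]
Step 17: x=[3.1391] v=[-0.8837]
Step 18: x=[3.0941] v=[-0.8999]
Step 19: x=[3.0486] v=[-0.9109]
Step 20: x=[3.0028] v=[-0.9166]
Step 21: x=[2.9570] v=[-0.9169]
Step 22: x=[2.9114] v=[-0.9119]
Step 23: x=[2.8663] v=[-0.9016]
Step 24: x=[2.8220] v=[-0.8860]
Step 25: x=[2.7787] v=[-0.8652]
Step 26: x=[2.7367] v=[-0.8394]
Step 27: x=[2.6963] v=[-0.8087]
Step 28: x=[2.6576] v=[-0.7733]
Step 29: x=[2.6209] v=[-0.7334]
Step 30: x=[2.5864] v=[-0.6892]
Step 31: x=[2.5544] v=[-0.6409]
Step 32: x=[2.5250] v=[-0.5889]
Step 33: x=[2.4983] v=[-0.5335]
Step 34: x=[2.4746] v=[-0.4750]
Step 35: x=[2.4539] v=[-0.4137]
Step 36: x=[2.4364] v=[-0.3500]
Step 37: x=[2.4222] v=[-0.2842]
Step 38: x=[2.4114] v=[-0.2168]
Step 39: x=[2.4040] v=[-0.1481]
Step 40: x=[2.4001] v=[-0.0786]
Step 41: x=[2.3997] v=[-0.0086]
Step 42: x=[2.4028] v=[0.0614]
First v>=0 after going negative at step 42, time=2.1000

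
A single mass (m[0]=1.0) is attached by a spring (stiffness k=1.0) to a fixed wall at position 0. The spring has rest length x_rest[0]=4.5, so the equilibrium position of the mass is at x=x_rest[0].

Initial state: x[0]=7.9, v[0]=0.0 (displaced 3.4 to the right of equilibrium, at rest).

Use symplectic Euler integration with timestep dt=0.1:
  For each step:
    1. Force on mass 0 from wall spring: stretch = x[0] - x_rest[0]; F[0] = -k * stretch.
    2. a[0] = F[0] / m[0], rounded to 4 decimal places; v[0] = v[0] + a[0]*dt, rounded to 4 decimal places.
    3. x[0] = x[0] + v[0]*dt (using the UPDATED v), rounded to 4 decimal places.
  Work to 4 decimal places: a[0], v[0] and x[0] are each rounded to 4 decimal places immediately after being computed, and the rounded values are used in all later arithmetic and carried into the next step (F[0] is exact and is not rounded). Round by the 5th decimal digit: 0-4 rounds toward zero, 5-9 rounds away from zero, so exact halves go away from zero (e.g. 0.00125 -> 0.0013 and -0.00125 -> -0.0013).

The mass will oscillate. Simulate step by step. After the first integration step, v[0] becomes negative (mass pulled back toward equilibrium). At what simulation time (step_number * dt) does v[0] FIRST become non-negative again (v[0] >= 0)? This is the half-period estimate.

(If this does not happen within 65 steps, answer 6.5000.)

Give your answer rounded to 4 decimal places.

Step 0: x=[7.9000] v=[0.0000]
Step 1: x=[7.8660] v=[-0.3400]
Step 2: x=[7.7983] v=[-0.6766]
Step 3: x=[7.6977] v=[-1.0064]
Step 4: x=[7.5651] v=[-1.3262]
Step 5: x=[7.4018] v=[-1.6327]
Step 6: x=[7.2095] v=[-1.9229]
Step 7: x=[6.9901] v=[-2.1939]
Step 8: x=[6.7458] v=[-2.4429]
Step 9: x=[6.4791] v=[-2.6675]
Step 10: x=[6.1926] v=[-2.8654]
Step 11: x=[5.8891] v=[-3.0347]
Step 12: x=[5.5717] v=[-3.1736]
Step 13: x=[5.2436] v=[-3.2808]
Step 14: x=[4.9081] v=[-3.3552]
Step 15: x=[4.5685] v=[-3.3960]
Step 16: x=[4.2282] v=[-3.4029]
Step 17: x=[3.8906] v=[-3.3757]
Step 18: x=[3.5591] v=[-3.3148]
Step 19: x=[3.2370] v=[-3.2207]
Step 20: x=[2.9276] v=[-3.0944]
Step 21: x=[2.6339] v=[-2.9372]
Step 22: x=[2.3588] v=[-2.7506]
Step 23: x=[2.1052] v=[-2.5365]
Step 24: x=[1.8755] v=[-2.2970]
Step 25: x=[1.6720] v=[-2.0346]
Step 26: x=[1.4968] v=[-1.7518]
Step 27: x=[1.3517] v=[-1.4515]
Step 28: x=[1.2380] v=[-1.1367]
Step 29: x=[1.1570] v=[-0.8105]
Step 30: x=[1.1094] v=[-0.4762]
Step 31: x=[1.0957] v=[-0.1371]
Step 32: x=[1.1160] v=[0.2033]
First v>=0 after going negative at step 32, time=3.2000

Answer: 3.2000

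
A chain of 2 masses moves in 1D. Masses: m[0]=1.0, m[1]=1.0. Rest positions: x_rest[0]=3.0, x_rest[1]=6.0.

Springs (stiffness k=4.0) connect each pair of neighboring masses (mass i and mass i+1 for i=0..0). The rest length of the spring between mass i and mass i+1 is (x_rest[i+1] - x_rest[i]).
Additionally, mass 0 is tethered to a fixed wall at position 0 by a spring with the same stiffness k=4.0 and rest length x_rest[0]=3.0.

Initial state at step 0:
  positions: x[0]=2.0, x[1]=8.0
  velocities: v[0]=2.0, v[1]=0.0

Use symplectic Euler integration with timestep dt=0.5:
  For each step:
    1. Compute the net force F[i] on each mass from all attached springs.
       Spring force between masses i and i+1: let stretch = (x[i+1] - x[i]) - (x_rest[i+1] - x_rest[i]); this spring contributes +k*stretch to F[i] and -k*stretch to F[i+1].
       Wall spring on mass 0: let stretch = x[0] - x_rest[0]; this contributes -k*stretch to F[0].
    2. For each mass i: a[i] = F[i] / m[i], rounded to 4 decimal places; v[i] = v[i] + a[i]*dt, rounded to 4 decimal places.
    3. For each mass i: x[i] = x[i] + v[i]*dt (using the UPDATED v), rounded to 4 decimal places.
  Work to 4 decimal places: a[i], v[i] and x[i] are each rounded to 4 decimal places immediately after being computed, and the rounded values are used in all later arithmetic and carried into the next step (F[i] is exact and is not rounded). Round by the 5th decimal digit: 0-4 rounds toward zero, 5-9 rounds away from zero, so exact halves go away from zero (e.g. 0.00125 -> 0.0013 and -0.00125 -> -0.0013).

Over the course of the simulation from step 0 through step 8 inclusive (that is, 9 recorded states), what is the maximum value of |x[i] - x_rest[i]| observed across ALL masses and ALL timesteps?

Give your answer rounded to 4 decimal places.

Answer: 4.0000

Derivation:
Step 0: x=[2.0000 8.0000] v=[2.0000 0.0000]
Step 1: x=[7.0000 5.0000] v=[10.0000 -6.0000]
Step 2: x=[3.0000 7.0000] v=[-8.0000 4.0000]
Step 3: x=[0.0000 8.0000] v=[-6.0000 2.0000]
Step 4: x=[5.0000 4.0000] v=[10.0000 -8.0000]
Step 5: x=[4.0000 4.0000] v=[-2.0000 0.0000]
Step 6: x=[-1.0000 7.0000] v=[-10.0000 6.0000]
Step 7: x=[3.0000 5.0000] v=[8.0000 -4.0000]
Step 8: x=[6.0000 4.0000] v=[6.0000 -2.0000]
Max displacement = 4.0000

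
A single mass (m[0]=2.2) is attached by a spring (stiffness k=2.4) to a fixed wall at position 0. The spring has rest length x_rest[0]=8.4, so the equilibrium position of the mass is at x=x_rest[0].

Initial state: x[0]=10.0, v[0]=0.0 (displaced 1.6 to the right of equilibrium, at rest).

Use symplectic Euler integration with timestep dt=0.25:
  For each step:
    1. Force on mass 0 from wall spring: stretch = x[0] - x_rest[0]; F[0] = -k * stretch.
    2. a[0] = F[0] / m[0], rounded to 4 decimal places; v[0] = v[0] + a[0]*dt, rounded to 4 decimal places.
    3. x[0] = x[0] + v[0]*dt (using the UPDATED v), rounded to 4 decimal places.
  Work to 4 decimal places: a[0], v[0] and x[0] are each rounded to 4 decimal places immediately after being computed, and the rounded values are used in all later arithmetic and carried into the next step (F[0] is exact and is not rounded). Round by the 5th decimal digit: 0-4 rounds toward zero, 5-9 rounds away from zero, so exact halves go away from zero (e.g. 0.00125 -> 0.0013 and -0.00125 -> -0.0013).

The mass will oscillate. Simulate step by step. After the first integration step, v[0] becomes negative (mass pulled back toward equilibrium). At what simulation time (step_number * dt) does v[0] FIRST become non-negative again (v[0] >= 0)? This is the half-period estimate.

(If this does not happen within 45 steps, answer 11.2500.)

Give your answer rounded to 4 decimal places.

Answer: 3.0000

Derivation:
Step 0: x=[10.0000] v=[0.0000]
Step 1: x=[9.8909] v=[-0.4364]
Step 2: x=[9.6802] v=[-0.8430]
Step 3: x=[9.3822] v=[-1.1922]
Step 4: x=[9.0172] v=[-1.4601]
Step 5: x=[8.6101] v=[-1.6284]
Step 6: x=[8.1887] v=[-1.6857]
Step 7: x=[7.7817] v=[-1.6281]
Step 8: x=[7.4168] v=[-1.4595]
Step 9: x=[7.1190] v=[-1.1914]
Step 10: x=[6.9085] v=[-0.8420]
Step 11: x=[6.7997] v=[-0.4352]
Step 12: x=[6.8000] v=[0.0013]
First v>=0 after going negative at step 12, time=3.0000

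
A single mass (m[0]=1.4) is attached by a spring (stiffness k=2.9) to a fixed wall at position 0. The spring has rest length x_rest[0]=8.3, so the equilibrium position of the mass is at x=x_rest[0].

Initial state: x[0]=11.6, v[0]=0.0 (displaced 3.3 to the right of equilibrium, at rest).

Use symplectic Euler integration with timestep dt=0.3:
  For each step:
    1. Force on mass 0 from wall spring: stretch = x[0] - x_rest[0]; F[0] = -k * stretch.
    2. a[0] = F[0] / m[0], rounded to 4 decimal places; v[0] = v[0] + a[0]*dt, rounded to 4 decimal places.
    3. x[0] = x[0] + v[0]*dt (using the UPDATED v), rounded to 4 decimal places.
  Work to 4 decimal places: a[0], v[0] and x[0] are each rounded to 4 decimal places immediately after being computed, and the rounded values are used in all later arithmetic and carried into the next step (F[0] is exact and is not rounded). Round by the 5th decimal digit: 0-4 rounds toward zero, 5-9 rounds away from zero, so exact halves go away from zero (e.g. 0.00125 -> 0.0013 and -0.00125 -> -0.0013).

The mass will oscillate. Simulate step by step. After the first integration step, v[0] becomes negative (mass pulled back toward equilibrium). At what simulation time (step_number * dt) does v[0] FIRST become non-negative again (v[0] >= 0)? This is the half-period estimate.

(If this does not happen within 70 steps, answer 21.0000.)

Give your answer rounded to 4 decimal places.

Answer: 2.4000

Derivation:
Step 0: x=[11.6000] v=[0.0000]
Step 1: x=[10.9848] v=[-2.0507]
Step 2: x=[9.8691] v=[-3.7191]
Step 3: x=[8.4608] v=[-4.6942]
Step 4: x=[7.0226] v=[-4.7941]
Step 5: x=[5.8225] v=[-4.0003]
Step 6: x=[5.0843] v=[-2.4607]
Step 7: x=[4.9456] v=[-0.4624]
Step 8: x=[5.4322] v=[1.6221]
First v>=0 after going negative at step 8, time=2.4000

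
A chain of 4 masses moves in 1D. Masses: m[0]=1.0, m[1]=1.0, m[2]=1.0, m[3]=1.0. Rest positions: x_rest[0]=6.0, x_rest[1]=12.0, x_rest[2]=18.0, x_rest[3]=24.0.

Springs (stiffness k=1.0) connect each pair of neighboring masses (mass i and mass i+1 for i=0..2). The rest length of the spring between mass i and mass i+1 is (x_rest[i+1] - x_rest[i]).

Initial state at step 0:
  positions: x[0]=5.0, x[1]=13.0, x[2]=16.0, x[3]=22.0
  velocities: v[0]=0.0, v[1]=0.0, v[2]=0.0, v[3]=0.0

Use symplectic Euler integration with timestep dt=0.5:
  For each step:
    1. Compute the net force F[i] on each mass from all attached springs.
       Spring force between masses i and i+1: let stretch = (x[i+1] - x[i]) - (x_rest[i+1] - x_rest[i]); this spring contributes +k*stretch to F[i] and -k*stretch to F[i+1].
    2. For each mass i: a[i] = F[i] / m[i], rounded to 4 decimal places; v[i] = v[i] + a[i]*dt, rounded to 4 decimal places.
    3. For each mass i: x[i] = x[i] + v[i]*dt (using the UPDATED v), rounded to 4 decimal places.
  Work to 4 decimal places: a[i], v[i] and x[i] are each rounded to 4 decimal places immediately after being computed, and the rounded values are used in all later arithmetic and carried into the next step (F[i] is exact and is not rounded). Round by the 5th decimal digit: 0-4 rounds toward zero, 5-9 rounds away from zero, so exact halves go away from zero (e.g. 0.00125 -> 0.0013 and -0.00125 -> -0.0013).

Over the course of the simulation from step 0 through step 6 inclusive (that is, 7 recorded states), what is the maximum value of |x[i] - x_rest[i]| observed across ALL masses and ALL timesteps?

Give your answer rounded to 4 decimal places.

Step 0: x=[5.0000 13.0000 16.0000 22.0000] v=[0.0000 0.0000 0.0000 0.0000]
Step 1: x=[5.5000 11.7500 16.7500 22.0000] v=[1.0000 -2.5000 1.5000 0.0000]
Step 2: x=[6.0625 10.1875 17.5625 22.1875] v=[1.1250 -3.1250 1.6250 0.3750]
Step 3: x=[6.1563 9.4375 17.6875 22.7188] v=[0.1875 -1.5000 0.2500 1.0625]
Step 4: x=[5.5704 9.9297 17.0078 23.4923] v=[-1.1719 0.9844 -1.3594 1.5469]
Step 5: x=[4.5743 11.1016 16.1797 24.1447] v=[-1.9923 2.3438 -1.6562 1.3047]
Step 6: x=[3.7100 11.9112 16.0733 24.3058] v=[-1.7287 1.6192 -0.2128 0.3222]
Max displacement = 2.5625

Answer: 2.5625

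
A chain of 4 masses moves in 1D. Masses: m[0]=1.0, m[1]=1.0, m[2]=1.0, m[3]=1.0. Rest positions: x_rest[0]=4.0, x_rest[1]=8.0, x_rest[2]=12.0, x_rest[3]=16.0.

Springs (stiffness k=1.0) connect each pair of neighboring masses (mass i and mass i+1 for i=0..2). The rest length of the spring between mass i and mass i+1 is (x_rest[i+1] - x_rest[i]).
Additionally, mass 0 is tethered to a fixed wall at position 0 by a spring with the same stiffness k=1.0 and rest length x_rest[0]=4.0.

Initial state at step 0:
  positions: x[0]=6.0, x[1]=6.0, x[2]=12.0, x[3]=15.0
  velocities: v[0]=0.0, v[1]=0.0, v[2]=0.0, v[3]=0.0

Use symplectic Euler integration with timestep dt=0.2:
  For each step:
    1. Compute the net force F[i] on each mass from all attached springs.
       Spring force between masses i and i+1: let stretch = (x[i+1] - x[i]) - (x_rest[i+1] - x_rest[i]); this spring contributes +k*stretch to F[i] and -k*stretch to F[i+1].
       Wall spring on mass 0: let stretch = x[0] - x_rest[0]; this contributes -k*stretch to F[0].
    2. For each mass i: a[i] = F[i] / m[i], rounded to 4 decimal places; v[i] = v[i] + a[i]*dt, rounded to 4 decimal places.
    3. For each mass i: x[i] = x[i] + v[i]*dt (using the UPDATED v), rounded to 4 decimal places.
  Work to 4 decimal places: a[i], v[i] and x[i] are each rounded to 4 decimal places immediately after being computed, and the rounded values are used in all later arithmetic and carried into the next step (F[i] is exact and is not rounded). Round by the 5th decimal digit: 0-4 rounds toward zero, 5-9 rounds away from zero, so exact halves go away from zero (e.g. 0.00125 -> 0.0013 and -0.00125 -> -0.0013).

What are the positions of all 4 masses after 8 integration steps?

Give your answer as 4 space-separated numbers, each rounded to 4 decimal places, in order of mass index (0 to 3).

Answer: 1.9420 9.4455 10.7636 15.5197

Derivation:
Step 0: x=[6.0000 6.0000 12.0000 15.0000] v=[0.0000 0.0000 0.0000 0.0000]
Step 1: x=[5.7600 6.2400 11.8800 15.0400] v=[-1.2000 1.2000 -0.6000 0.2000]
Step 2: x=[5.3088 6.6864 11.6608 15.1136] v=[-2.2560 2.2320 -1.0960 0.3680]
Step 3: x=[4.7004 7.2767 11.3807 15.2091] v=[-3.0422 2.9514 -1.4003 0.4774]
Step 4: x=[4.0070 7.9281 11.0896 15.3114] v=[-3.4670 3.2569 -1.4554 0.5117]
Step 5: x=[3.3102 8.5491 10.8409 15.4049] v=[-3.4842 3.1050 -1.2433 0.4673]
Step 6: x=[2.6905 9.0522 10.6831 15.4758] v=[-3.0985 2.5156 -0.7889 0.3545]
Step 7: x=[2.2176 9.3661 10.6518 15.5150] v=[-2.3643 1.5694 -0.1565 0.1960]
Step 8: x=[1.9420 9.4455 10.7636 15.5197] v=[-1.3781 0.3968 0.5590 0.0234]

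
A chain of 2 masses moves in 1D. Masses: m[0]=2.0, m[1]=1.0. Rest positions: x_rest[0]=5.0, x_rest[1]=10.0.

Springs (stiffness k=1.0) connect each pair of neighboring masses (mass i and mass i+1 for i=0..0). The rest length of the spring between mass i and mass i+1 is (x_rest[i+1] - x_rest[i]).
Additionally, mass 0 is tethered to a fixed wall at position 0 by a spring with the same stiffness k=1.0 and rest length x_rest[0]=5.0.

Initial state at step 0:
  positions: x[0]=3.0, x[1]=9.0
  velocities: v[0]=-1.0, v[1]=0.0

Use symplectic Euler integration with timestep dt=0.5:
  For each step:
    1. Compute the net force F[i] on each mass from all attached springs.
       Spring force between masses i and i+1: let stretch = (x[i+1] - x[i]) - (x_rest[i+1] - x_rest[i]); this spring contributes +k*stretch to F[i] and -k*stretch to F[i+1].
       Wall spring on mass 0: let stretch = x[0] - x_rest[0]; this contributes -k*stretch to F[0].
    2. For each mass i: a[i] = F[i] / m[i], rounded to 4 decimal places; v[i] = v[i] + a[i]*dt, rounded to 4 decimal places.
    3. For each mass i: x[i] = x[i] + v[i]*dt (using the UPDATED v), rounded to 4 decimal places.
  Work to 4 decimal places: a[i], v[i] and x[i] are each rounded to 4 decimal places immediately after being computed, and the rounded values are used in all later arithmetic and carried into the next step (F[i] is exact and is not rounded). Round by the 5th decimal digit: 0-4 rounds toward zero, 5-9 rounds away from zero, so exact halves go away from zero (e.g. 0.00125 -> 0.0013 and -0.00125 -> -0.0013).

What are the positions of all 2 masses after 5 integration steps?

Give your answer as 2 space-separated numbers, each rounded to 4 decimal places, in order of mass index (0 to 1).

Answer: 4.6514 7.6150

Derivation:
Step 0: x=[3.0000 9.0000] v=[-1.0000 0.0000]
Step 1: x=[2.8750 8.7500] v=[-0.2500 -0.5000]
Step 2: x=[3.1250 8.2813] v=[0.5000 -0.9375]
Step 3: x=[3.6290 7.7735] v=[1.0079 -1.0157]
Step 4: x=[4.1974 7.4795] v=[1.1368 -0.5880]
Step 5: x=[4.6514 7.6150] v=[0.9080 0.2710]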